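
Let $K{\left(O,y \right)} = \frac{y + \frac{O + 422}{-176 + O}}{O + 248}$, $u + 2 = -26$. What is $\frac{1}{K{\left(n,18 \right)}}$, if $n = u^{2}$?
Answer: $\frac{104576}{2025} \approx 51.642$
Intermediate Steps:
$u = -28$ ($u = -2 - 26 = -28$)
$n = 784$ ($n = \left(-28\right)^{2} = 784$)
$K{\left(O,y \right)} = \frac{y + \frac{422 + O}{-176 + O}}{248 + O}$
$\frac{1}{K{\left(n,18 \right)}} = \frac{1}{\frac{1}{-43648 + 784^{2} + 72 \cdot 784} \left(422 + 784 - 3168 + 784 \cdot 18\right)} = \frac{1}{\frac{1}{-43648 + 614656 + 56448} \left(422 + 784 - 3168 + 14112\right)} = \frac{1}{\frac{1}{627456} \cdot 12150} = \frac{1}{\frac{2025}{104576}} = \frac{104576}{2025}$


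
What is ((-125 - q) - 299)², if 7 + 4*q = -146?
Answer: 2380849/16 ≈ 1.4880e+5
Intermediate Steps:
q = -153/4 (q = -7/4 + (¼)*(-146) = -7/4 - 73/2 = -153/4 ≈ -38.250)
((-125 - q) - 299)² = ((-125 - 1*(-153/4)) - 299)² = ((-125 + 153/4) - 299)² = (-347/4 - 299)² = (-1543/4)² = 2380849/16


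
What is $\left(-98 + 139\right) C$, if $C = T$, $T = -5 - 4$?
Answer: $-369$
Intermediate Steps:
$T = -9$ ($T = -5 - 4 = -9$)
$C = -9$
$\left(-98 + 139\right) C = \left(-98 + 139\right) \left(-9\right) = 41 \left(-9\right) = -369$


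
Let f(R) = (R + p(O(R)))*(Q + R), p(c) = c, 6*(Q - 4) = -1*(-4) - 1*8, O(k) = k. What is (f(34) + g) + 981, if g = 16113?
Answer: 58898/3 ≈ 19633.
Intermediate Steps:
Q = 10/3 (Q = 4 + (-1*(-4) - 1*8)/6 = 4 + (4 - 8)/6 = 4 + (⅙)*(-4) = 4 - ⅔ = 10/3 ≈ 3.3333)
f(R) = 2*R*(10/3 + R) (f(R) = (R + R)*(10/3 + R) = (2*R)*(10/3 + R) = 2*R*(10/3 + R))
(f(34) + g) + 981 = ((⅔)*34*(10 + 3*34) + 16113) + 981 = ((⅔)*34*(10 + 102) + 16113) + 981 = ((⅔)*34*112 + 16113) + 981 = (7616/3 + 16113) + 981 = 55955/3 + 981 = 58898/3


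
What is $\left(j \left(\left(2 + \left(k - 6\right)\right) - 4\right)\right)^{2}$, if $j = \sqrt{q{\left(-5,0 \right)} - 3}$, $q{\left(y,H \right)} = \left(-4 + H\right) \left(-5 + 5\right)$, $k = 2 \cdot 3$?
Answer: $-12$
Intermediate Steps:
$k = 6$
$q{\left(y,H \right)} = 0$ ($q{\left(y,H \right)} = \left(-4 + H\right) 0 = 0$)
$j = i \sqrt{3}$ ($j = \sqrt{0 - 3} = \sqrt{-3} = i \sqrt{3} \approx 1.732 i$)
$\left(j \left(\left(2 + \left(k - 6\right)\right) - 4\right)\right)^{2} = \left(i \sqrt{3} \left(\left(2 + \left(6 - 6\right)\right) - 4\right)\right)^{2} = \left(i \sqrt{3} \left(\left(2 + 0\right) - 4\right)\right)^{2} = \left(i \sqrt{3} \left(2 - 4\right)\right)^{2} = \left(i \sqrt{3} \left(-2\right)\right)^{2} = \left(- 2 i \sqrt{3}\right)^{2} = -12$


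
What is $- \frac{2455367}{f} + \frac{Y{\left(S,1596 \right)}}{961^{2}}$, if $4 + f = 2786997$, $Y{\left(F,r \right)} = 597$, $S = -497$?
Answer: $- \frac{73094166206}{83027308463} \approx -0.88036$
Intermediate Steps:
$f = 2786993$ ($f = -4 + 2786997 = 2786993$)
$- \frac{2455367}{f} + \frac{Y{\left(S,1596 \right)}}{961^{2}} = - \frac{2455367}{2786993} + \frac{597}{961^{2}} = \left(-2455367\right) \frac{1}{2786993} + \frac{597}{923521} = - \frac{2455367}{2786993} + 597 \cdot \frac{1}{923521} = - \frac{2455367}{2786993} + \frac{597}{923521} = - \frac{73094166206}{83027308463}$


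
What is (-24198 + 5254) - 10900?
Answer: -29844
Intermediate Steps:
(-24198 + 5254) - 10900 = -18944 - 10900 = -29844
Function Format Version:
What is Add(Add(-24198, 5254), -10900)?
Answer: -29844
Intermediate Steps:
Add(Add(-24198, 5254), -10900) = Add(-18944, -10900) = -29844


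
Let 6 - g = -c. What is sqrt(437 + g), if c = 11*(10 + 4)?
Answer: sqrt(597) ≈ 24.434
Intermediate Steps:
c = 154 (c = 11*14 = 154)
g = 160 (g = 6 - (-1)*154 = 6 - 1*(-154) = 6 + 154 = 160)
sqrt(437 + g) = sqrt(437 + 160) = sqrt(597)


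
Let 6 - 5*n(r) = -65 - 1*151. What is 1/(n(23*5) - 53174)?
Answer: -5/265648 ≈ -1.8822e-5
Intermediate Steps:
n(r) = 222/5 (n(r) = 6/5 - (-65 - 1*151)/5 = 6/5 - (-65 - 151)/5 = 6/5 - 1/5*(-216) = 6/5 + 216/5 = 222/5)
1/(n(23*5) - 53174) = 1/(222/5 - 53174) = 1/(-265648/5) = -5/265648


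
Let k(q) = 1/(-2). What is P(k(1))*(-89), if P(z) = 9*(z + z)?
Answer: 801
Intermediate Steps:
k(q) = -½
P(z) = 18*z (P(z) = 9*(2*z) = 18*z)
P(k(1))*(-89) = (18*(-½))*(-89) = -9*(-89) = 801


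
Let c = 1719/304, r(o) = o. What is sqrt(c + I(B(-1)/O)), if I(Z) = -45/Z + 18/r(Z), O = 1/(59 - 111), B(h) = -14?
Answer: 3*sqrt(29854643)/6916 ≈ 2.3701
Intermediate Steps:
O = -1/52 (O = 1/(-52) = -1/52 ≈ -0.019231)
c = 1719/304 (c = 1719*(1/304) = 1719/304 ≈ 5.6546)
I(Z) = -27/Z (I(Z) = -45/Z + 18/Z = -27/Z)
sqrt(c + I(B(-1)/O)) = sqrt(1719/304 - 27/((-14/(-1/52)))) = sqrt(1719/304 - 27/((-14*(-52)))) = sqrt(1719/304 - 27/728) = sqrt(155403/27664) = 3*sqrt(29854643)/6916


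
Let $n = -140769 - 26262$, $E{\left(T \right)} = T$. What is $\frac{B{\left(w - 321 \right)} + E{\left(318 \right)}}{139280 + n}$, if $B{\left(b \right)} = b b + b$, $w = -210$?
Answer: $- \frac{281748}{27751} \approx -10.153$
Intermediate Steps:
$n = -167031$
$B{\left(b \right)} = b + b^{2}$ ($B{\left(b \right)} = b^{2} + b = b + b^{2}$)
$\frac{B{\left(w - 321 \right)} + E{\left(318 \right)}}{139280 + n} = \frac{\left(-210 - 321\right) \left(1 - 531\right) + 318}{139280 - 167031} = \frac{- 531 \left(1 - 531\right) + 318}{-27751} = \left(\left(-531\right) \left(-530\right) + 318\right) \left(- \frac{1}{27751}\right) = \left(281430 + 318\right) \left(- \frac{1}{27751}\right) = 281748 \left(- \frac{1}{27751}\right) = - \frac{281748}{27751}$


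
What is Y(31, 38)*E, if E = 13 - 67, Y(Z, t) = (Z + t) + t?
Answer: -5778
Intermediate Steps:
Y(Z, t) = Z + 2*t
E = -54
Y(31, 38)*E = (31 + 2*38)*(-54) = (31 + 76)*(-54) = 107*(-54) = -5778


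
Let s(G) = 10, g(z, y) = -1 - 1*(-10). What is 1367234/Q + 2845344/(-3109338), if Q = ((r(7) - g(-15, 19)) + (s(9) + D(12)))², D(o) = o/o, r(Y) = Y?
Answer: 236164564346/13992021 ≈ 16879.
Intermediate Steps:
g(z, y) = 9 (g(z, y) = -1 + 10 = 9)
D(o) = 1
Q = 81 (Q = ((7 - 1*9) + (10 + 1))² = ((7 - 9) + 11)² = (-2 + 11)² = 9² = 81)
1367234/Q + 2845344/(-3109338) = 1367234/81 + 2845344/(-3109338) = 1367234*(1/81) + 2845344*(-1/3109338) = 1367234/81 - 474224/518223 = 236164564346/13992021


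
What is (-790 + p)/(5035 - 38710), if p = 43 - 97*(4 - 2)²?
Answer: 227/6735 ≈ 0.033705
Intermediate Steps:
p = -345 (p = 43 - 97*2² = 43 - 97*4 = 43 - 388 = -345)
(-790 + p)/(5035 - 38710) = (-790 - 345)/(5035 - 38710) = -1135/(-33675) = -1135*(-1/33675) = 227/6735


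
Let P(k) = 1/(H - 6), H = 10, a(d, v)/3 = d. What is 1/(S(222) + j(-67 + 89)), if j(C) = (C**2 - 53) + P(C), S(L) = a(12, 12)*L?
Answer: 4/33693 ≈ 0.00011872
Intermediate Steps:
a(d, v) = 3*d
P(k) = 1/4 (P(k) = 1/(10 - 6) = 1/4)
S(L) = 36*L (S(L) = (3*12)*L = 36*L)
j(C) = -211/4 + C**2 (j(C) = (C**2 - 53) + 1/4 = (-53 + C**2) + 1/4 = -211/4 + C**2)
1/(S(222) + j(-67 + 89)) = 1/(36*222 + (-211/4 + (-67 + 89)**2)) = 1/(7992 + (-211/4 + 22**2)) = 1/(7992 + (-211/4 + 484)) = 1/(7992 + 1725/4) = 1/(33693/4) = 4/33693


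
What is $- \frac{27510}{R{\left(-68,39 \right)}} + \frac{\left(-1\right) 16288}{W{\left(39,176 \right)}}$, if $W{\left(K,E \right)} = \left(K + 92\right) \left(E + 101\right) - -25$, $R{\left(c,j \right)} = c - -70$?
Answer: $- \frac{62435981}{4539} \approx -13755.0$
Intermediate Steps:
$R{\left(c,j \right)} = 70 + c$ ($R{\left(c,j \right)} = c + 70 = 70 + c$)
$W{\left(K,E \right)} = 25 + \left(92 + K\right) \left(101 + E\right)$ ($W{\left(K,E \right)} = \left(92 + K\right) \left(101 + E\right) + 25 = 25 + \left(92 + K\right) \left(101 + E\right)$)
$- \frac{27510}{R{\left(-68,39 \right)}} + \frac{\left(-1\right) 16288}{W{\left(39,176 \right)}} = - \frac{27510}{70 - 68} + \frac{\left(-1\right) 16288}{9317 + 92 \cdot 176 + 101 \cdot 39 + 176 \cdot 39} = - \frac{27510}{2} - \frac{16288}{9317 + 16192 + 3939 + 6864} = \left(-27510\right) \frac{1}{2} - \frac{16288}{36312} = -13755 - \frac{2036}{4539} = - \frac{62435981}{4539}$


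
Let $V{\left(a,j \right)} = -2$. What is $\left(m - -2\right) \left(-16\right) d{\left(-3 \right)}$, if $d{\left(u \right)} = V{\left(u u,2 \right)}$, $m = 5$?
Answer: $224$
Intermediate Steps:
$d{\left(u \right)} = -2$
$\left(m - -2\right) \left(-16\right) d{\left(-3 \right)} = \left(5 - -2\right) \left(-16\right) \left(-2\right) = \left(5 + 2\right) \left(-16\right) \left(-2\right) = 7 \left(-16\right) \left(-2\right) = \left(-112\right) \left(-2\right) = 224$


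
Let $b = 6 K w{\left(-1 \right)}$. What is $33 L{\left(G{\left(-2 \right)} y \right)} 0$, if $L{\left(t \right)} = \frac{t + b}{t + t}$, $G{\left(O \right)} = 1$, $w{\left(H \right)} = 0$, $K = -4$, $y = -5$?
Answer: $0$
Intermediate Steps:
$b = 0$ ($b = 6 \left(-4\right) 0 = \left(-24\right) 0 = 0$)
$L{\left(t \right)} = \frac{1}{2}$ ($L{\left(t \right)} = \frac{t + 0}{t + t} = \frac{t}{2 t} = t \frac{1}{2 t} = \frac{1}{2}$)
$33 L{\left(G{\left(-2 \right)} y \right)} 0 = 33 \cdot \frac{1}{2} \cdot 0 = \frac{33}{2} \cdot 0 = 0$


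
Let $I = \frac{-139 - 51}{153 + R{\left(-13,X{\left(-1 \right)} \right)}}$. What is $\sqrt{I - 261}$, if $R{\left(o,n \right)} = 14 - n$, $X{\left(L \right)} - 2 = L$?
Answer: $\frac{i \sqrt{1805914}}{83} \approx 16.191 i$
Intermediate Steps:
$X{\left(L \right)} = 2 + L$
$I = - \frac{95}{83}$ ($I = \frac{-139 - 51}{153 + \left(14 - \left(2 - 1\right)\right)} = - \frac{190}{153 + \left(14 - 1\right)} = - \frac{190}{153 + 13} = - \frac{190}{166} = \left(-190\right) \frac{1}{166} = - \frac{95}{83} \approx -1.1446$)
$\sqrt{I - 261} = \sqrt{- \frac{95}{83} - 261} = \sqrt{- \frac{21758}{83}} = \frac{i \sqrt{1805914}}{83}$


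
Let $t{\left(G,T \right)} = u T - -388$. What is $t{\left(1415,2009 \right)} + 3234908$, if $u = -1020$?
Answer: $1186116$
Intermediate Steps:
$t{\left(G,T \right)} = 388 - 1020 T$ ($t{\left(G,T \right)} = - 1020 T - -388 = - 1020 T + \left(-296 + 684\right) = - 1020 T + 388 = 388 - 1020 T$)
$t{\left(1415,2009 \right)} + 3234908 = \left(388 - 2049180\right) + 3234908 = -2048792 + 3234908 = 1186116$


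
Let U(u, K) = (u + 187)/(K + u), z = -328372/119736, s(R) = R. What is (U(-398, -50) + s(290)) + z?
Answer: 1929281845/6705216 ≈ 287.73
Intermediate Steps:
z = -82093/29934 (z = -328372*1/119736 = -82093/29934 ≈ -2.7425)
U(u, K) = (187 + u)/(K + u)
(U(-398, -50) + s(290)) + z = ((187 - 398)/(-50 - 398) + 290) - 82093/29934 = (-211/(-448) + 290) - 82093/29934 = (-1/448*(-211) + 290) - 82093/29934 = (211/448 + 290) - 82093/29934 = 130131/448 - 82093/29934 = 1929281845/6705216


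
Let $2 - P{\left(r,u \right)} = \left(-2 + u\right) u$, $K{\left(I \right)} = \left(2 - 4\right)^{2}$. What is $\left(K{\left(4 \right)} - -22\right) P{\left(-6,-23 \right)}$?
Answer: $-14898$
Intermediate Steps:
$K{\left(I \right)} = 4$ ($K{\left(I \right)} = \left(-2\right)^{2} = 4$)
$P{\left(r,u \right)} = 2 - u \left(-2 + u\right)$ ($P{\left(r,u \right)} = 2 - \left(-2 + u\right) u = 2 - u \left(-2 + u\right)$)
$\left(K{\left(4 \right)} - -22\right) P{\left(-6,-23 \right)} = \left(4 - -22\right) \left(2 - \left(-23\right)^{2} + 2 \left(-23\right)\right) = \left(4 + 22\right) \left(2 - 529 - 46\right) = 26 \left(2 - 529 - 46\right) = 26 \left(-573\right) = -14898$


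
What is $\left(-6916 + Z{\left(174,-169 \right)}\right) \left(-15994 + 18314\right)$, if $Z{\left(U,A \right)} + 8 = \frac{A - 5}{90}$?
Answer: $- \frac{48204496}{3} \approx -1.6068 \cdot 10^{7}$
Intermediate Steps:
$Z{\left(U,A \right)} = - \frac{145}{18} + \frac{A}{90}$ ($Z{\left(U,A \right)} = -8 + \frac{A - 5}{90} = -8 + \left(-5 + A\right) \frac{1}{90} = -8 + \left(- \frac{1}{18} + \frac{A}{90}\right) = - \frac{145}{18} + \frac{A}{90}$)
$\left(-6916 + Z{\left(174,-169 \right)}\right) \left(-15994 + 18314\right) = \left(-6916 + \left(- \frac{145}{18} + \frac{1}{90} \left(-169\right)\right)\right) \left(-15994 + 18314\right) = \left(-6916 - \frac{149}{15}\right) 2320 = \left(- \frac{103889}{15}\right) 2320 = - \frac{48204496}{3}$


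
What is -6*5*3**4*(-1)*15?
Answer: 36450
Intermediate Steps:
-6*5*3**4*(-1)*15 = -6*5*81*(-1)*15 = -2430*(-1)*15 = -6*(-405)*15 = 2430*15 = 36450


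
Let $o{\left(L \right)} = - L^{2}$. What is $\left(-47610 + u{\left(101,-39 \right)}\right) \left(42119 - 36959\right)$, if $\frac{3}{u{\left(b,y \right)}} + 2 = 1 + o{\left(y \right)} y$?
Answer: $- \frac{7286255340660}{29659} \approx -2.4567 \cdot 10^{8}$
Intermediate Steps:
$u{\left(b,y \right)} = \frac{3}{-1 - y^{3}}$ ($u{\left(b,y \right)} = \frac{3}{-2 + \left(1 + - y^{2} y\right)} = \frac{3}{-2 - \left(-1 + y^{3}\right)} = \frac{3}{-1 - y^{3}}$)
$\left(-47610 + u{\left(101,-39 \right)}\right) \left(42119 - 36959\right) = \left(-47610 + \frac{3}{-1 - \left(-39\right)^{3}}\right) \left(42119 - 36959\right) = \left(-47610 + \frac{3}{-1 - -59319}\right) 5160 = \left(-47610 + \frac{3}{-1 + 59319}\right) 5160 = \left(-47610 + \frac{3}{59318}\right) 5160 = \left(- \frac{2824129977}{59318}\right) 5160 = - \frac{7286255340660}{29659}$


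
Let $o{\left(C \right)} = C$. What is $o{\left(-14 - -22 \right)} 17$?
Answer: $136$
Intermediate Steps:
$o{\left(-14 - -22 \right)} 17 = \left(-14 - -22\right) 17 = \left(-14 + 22\right) 17 = 8 \cdot 17 = 136$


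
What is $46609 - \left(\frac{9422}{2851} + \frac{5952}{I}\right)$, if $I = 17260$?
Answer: $\frac{573342049367}{12302065} \approx 46605.0$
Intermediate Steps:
$46609 - \left(\frac{9422}{2851} + \frac{5952}{I}\right) = 46609 - \left(\frac{1488}{4315} + \frac{9422}{2851}\right) = 46609 - \frac{44898218}{12302065} = \frac{573342049367}{12302065}$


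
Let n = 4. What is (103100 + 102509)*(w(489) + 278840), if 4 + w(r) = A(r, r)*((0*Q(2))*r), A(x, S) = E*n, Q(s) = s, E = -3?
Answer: 57331191124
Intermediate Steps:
A(x, S) = -12 (A(x, S) = -3*4 = -12)
w(r) = -4 (w(r) = -4 - 12*0*2*r = -4 - 0*r = -4 - 12*0 = -4 + 0 = -4)
(103100 + 102509)*(w(489) + 278840) = (103100 + 102509)*(-4 + 278840) = 205609*278836 = 57331191124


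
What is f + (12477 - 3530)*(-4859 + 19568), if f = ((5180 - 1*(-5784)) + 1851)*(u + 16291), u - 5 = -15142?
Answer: 146389933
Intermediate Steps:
u = -15137 (u = 5 - 15142 = -15137)
f = 14788510 (f = ((5180 - 1*(-5784)) + 1851)*(-15137 + 16291) = ((5180 + 5784) + 1851)*1154 = (10964 + 1851)*1154 = 12815*1154 = 14788510)
f + (12477 - 3530)*(-4859 + 19568) = 14788510 + (12477 - 3530)*(-4859 + 19568) = 14788510 + 8947*14709 = 14788510 + 131601423 = 146389933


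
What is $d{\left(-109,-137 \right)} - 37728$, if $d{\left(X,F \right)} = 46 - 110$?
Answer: $-37792$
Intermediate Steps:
$d{\left(X,F \right)} = -64$ ($d{\left(X,F \right)} = 46 - 110 = -64$)
$d{\left(-109,-137 \right)} - 37728 = -64 - 37728 = -37792$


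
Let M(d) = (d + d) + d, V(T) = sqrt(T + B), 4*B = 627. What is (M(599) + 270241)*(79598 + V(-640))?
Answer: 21653680724 + 136019*I*sqrt(1933) ≈ 2.1654e+10 + 5.9802e+6*I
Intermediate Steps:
B = 627/4 (B = (1/4)*627 = 627/4 ≈ 156.75)
V(T) = sqrt(627/4 + T) (V(T) = sqrt(T + 627/4) = sqrt(627/4 + T))
M(d) = 3*d (M(d) = 2*d + d = 3*d)
(M(599) + 270241)*(79598 + V(-640)) = (3*599 + 270241)*(79598 + sqrt(627 + 4*(-640))/2) = (1797 + 270241)*(79598 + sqrt(627 - 2560)/2) = 272038*(79598 + sqrt(-1933)/2) = 272038*(79598 + (I*sqrt(1933))/2) = 272038*(79598 + I*sqrt(1933)/2) = 21653680724 + 136019*I*sqrt(1933)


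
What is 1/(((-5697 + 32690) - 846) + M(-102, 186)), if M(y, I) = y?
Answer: 1/26045 ≈ 3.8395e-5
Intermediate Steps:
1/(((-5697 + 32690) - 846) + M(-102, 186)) = 1/(((-5697 + 32690) - 846) - 102) = 1/((26993 - 846) - 102) = 1/(26147 - 102) = 1/26045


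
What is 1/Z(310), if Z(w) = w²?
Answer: 1/96100 ≈ 1.0406e-5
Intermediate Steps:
1/Z(310) = 1/(310²) = 1/96100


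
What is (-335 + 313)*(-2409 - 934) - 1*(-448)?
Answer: 73994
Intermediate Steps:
(-335 + 313)*(-2409 - 934) - 1*(-448) = -22*(-3343) + 448 = 73546 + 448 = 73994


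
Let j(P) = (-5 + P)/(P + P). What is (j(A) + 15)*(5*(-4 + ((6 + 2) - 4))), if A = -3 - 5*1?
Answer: 0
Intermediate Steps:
A = -8 (A = -3 - 5 = -8)
j(P) = (-5 + P)/(2*P) (j(P) = (-5 + P)/((2*P)) = (-5 + P)*(1/(2*P)) = (-5 + P)/(2*P))
(j(A) + 15)*(5*(-4 + ((6 + 2) - 4))) = ((1/2)*(-5 - 8)/(-8) + 15)*(5*(-4 + ((6 + 2) - 4))) = ((1/2)*(-1/8)*(-13) + 15)*(5*(-4 + (8 - 4))) = (13/16 + 15)*(5*(-4 + 4)) = 253*(5*0)/16 = (253/16)*0 = 0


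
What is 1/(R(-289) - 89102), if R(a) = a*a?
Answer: -1/5581 ≈ -0.00017918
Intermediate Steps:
R(a) = a**2
1/(R(-289) - 89102) = 1/((-289)**2 - 89102) = 1/(83521 - 89102) = 1/(-5581) = -1/5581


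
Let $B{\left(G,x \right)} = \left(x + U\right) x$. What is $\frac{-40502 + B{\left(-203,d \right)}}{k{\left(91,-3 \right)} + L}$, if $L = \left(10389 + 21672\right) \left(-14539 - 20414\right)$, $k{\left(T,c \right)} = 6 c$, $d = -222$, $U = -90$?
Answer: $- \frac{28762}{1120628151} \approx -2.5666 \cdot 10^{-5}$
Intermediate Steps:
$B{\left(G,x \right)} = x \left(-90 + x\right)$ ($B{\left(G,x \right)} = \left(x - 90\right) x = \left(-90 + x\right) x = x \left(-90 + x\right)$)
$L = -1120628133$ ($L = 32061 \left(-34953\right) = -1120628133$)
$\frac{-40502 + B{\left(-203,d \right)}}{k{\left(91,-3 \right)} + L} = \frac{-40502 - 222 \left(-90 - 222\right)}{6 \left(-3\right) - 1120628133} = \frac{-40502 - -69264}{-18 - 1120628133} = \frac{-40502 + 69264}{-1120628151} = 28762 \left(- \frac{1}{1120628151}\right) = - \frac{28762}{1120628151}$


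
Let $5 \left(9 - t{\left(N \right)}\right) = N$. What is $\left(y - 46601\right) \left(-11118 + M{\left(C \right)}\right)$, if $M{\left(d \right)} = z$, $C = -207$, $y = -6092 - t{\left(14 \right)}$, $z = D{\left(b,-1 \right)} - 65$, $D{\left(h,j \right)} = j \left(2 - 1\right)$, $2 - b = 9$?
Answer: $\frac{2946939264}{5} \approx 5.8939 \cdot 10^{8}$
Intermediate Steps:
$b = -7$ ($b = 2 - 9 = -7$)
$D{\left(h,j \right)} = j$ ($D{\left(h,j \right)} = j 1 = j$)
$t{\left(N \right)} = 9 - \frac{N}{5}$
$z = -66$ ($z = -1 - 65 = -66$)
$y = - \frac{30491}{5}$ ($y = -6092 - \left(9 - \frac{14}{5}\right) = -6092 - \frac{31}{5} = - \frac{30491}{5} \approx -6098.2$)
$M{\left(d \right)} = -66$
$\left(y - 46601\right) \left(-11118 + M{\left(C \right)}\right) = \left(- \frac{30491}{5} - 46601\right) \left(-11118 - 66\right) = \left(- \frac{263496}{5}\right) \left(-11184\right) = \frac{2946939264}{5}$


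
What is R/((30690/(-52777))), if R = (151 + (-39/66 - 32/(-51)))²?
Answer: -1515634494590713/38635149960 ≈ -39229.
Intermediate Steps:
R = 28717708369/1258884 (R = (151 + (-39*1/66 - 32*(-1/51)))² = (151 + (-13/22 + 32/51))² = (151 + 41/1122)² = (169463/1122)² = 28717708369/1258884 ≈ 22812.)
R/((30690/(-52777))) = 28717708369/(1258884*((30690/(-52777)))) = 28717708369/(1258884*((30690*(-1/52777)))) = 28717708369/(1258884*(-30690/52777)) = (28717708369/1258884)*(-52777/30690) = -1515634494590713/38635149960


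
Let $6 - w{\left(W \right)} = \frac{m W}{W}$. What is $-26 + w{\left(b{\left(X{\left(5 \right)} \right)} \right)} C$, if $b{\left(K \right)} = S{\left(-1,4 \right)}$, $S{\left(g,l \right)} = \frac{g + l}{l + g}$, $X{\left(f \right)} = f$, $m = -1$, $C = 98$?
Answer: $660$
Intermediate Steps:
$S{\left(g,l \right)} = 1$ ($S{\left(g,l \right)} = \frac{g + l}{g + l} = 1$)
$b{\left(K \right)} = 1$
$w{\left(W \right)} = 7$ ($w{\left(W \right)} = 6 - \frac{\left(-1\right) W}{W} = 6 - -1 = 6 + 1 = 7$)
$-26 + w{\left(b{\left(X{\left(5 \right)} \right)} \right)} C = -26 + 7 \cdot 98 = -26 + 686 = 660$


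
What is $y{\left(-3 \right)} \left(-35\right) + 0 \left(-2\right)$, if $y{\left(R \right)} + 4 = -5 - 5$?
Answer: $490$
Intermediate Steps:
$y{\left(R \right)} = -14$ ($y{\left(R \right)} = -4 - 10 = -14$)
$y{\left(-3 \right)} \left(-35\right) + 0 \left(-2\right) = \left(-14\right) \left(-35\right) + 0 \left(-2\right) = 490 + 0 = 490$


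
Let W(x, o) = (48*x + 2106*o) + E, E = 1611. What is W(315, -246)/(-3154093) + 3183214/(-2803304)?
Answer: -4317365275511/4420940761636 ≈ -0.97657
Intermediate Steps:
W(x, o) = 1611 + 48*x + 2106*o (W(x, o) = (48*x + 2106*o) + 1611 = 1611 + 48*x + 2106*o)
W(315, -246)/(-3154093) + 3183214/(-2803304) = (1611 + 48*315 + 2106*(-246))/(-3154093) + 3183214/(-2803304) = (1611 + 15120 - 518076)*(-1/3154093) + 3183214*(-1/2803304) = -501345*(-1/3154093) - 1591607/1401652 = 501345/3154093 - 1591607/1401652 = -4317365275511/4420940761636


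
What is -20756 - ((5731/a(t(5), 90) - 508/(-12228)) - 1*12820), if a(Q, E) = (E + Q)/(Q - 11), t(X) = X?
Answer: -2199627503/290415 ≈ -7574.1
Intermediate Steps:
a(Q, E) = (E + Q)/(-11 + Q)
-20756 - ((5731/a(t(5), 90) - 508/(-12228)) - 1*12820) = -20756 - ((5731/(((90 + 5)/(-11 + 5))) - 508/(-12228)) - 1*12820) = -20756 - ((5731/((95/(-6))) - 508*(-1/12228)) - 12820) = -20756 - ((5731/((-⅙*95)) + 127/3057) - 12820) = -20756 - ((5731/(-95/6) + 127/3057) - 12820) = -20756 - ((5731*(-6/95) + 127/3057) - 12820) = -20756 - ((-34386/95 + 127/3057) - 12820) = -20756 - (-105105937/290415 - 12820) = -20756 - 1*(-3828226237/290415) = -20756 + 3828226237/290415 = -2199627503/290415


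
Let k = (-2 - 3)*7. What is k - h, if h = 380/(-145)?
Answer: -939/29 ≈ -32.379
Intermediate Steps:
k = -35 (k = -5*7 = -35)
h = -76/29 (h = 380*(-1/145) = -76/29 ≈ -2.6207)
k - h = -35 - 1*(-76/29) = -35 + 76/29 = -939/29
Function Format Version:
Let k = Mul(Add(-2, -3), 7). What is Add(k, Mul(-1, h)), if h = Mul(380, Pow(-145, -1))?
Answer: Rational(-939, 29) ≈ -32.379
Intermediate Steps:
k = -35 (k = Mul(-5, 7) = -35)
h = Rational(-76, 29) (h = Mul(380, Rational(-1, 145)) = Rational(-76, 29) ≈ -2.6207)
Add(k, Mul(-1, h)) = Add(-35, Mul(-1, Rational(-76, 29))) = Add(-35, Rational(76, 29)) = Rational(-939, 29)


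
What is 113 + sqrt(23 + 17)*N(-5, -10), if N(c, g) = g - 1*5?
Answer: 113 - 30*sqrt(10) ≈ 18.132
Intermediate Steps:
N(c, g) = -5 + g (N(c, g) = g - 5 = -5 + g)
113 + sqrt(23 + 17)*N(-5, -10) = 113 + sqrt(23 + 17)*(-5 - 10) = 113 + sqrt(40)*(-15) = 113 + (2*sqrt(10))*(-15) = 113 - 30*sqrt(10)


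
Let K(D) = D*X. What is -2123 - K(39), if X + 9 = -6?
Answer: -1538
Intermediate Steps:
X = -15 (X = -9 - 6 = -15)
K(D) = -15*D (K(D) = D*(-15) = -15*D)
-2123 - K(39) = -2123 - (-15)*39 = -2123 - 1*(-585) = -2123 + 585 = -1538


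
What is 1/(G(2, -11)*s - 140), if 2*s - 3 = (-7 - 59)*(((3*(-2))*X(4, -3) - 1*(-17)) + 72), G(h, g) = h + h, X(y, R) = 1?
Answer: -1/11090 ≈ -9.0171e-5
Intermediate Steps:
G(h, g) = 2*h
s = -5475/2 (s = 3/2 + ((-7 - 59)*(((3*(-2))*1 - 1*(-17)) + 72))/2 = 3/2 + (-66*((-6*1 + 17) + 72))/2 = 3/2 + (-66*((-6 + 17) + 72))/2 = 3/2 + (-66*(11 + 72))/2 = 3/2 + (-66*83)/2 = 3/2 + (½)*(-5478) = 3/2 - 2739 = -5475/2 ≈ -2737.5)
1/(G(2, -11)*s - 140) = 1/((2*2)*(-5475/2) - 140) = 1/(4*(-5475/2) - 140) = 1/(-10950 - 140) = 1/(-11090) = -1/11090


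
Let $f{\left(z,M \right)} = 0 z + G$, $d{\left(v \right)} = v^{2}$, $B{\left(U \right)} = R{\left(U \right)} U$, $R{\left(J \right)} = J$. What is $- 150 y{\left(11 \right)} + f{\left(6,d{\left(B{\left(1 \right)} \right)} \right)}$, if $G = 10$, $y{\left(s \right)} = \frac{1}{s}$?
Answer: $- \frac{40}{11} \approx -3.6364$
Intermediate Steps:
$B{\left(U \right)} = U^{2}$ ($B{\left(U \right)} = U U = U^{2}$)
$f{\left(z,M \right)} = 10$ ($f{\left(z,M \right)} = 0 z + 10 = 0 + 10 = 10$)
$- 150 y{\left(11 \right)} + f{\left(6,d{\left(B{\left(1 \right)} \right)} \right)} = - \frac{150}{11} + 10 = - \frac{40}{11}$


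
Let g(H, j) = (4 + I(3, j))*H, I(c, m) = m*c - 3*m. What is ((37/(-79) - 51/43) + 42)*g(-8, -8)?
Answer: -4385728/3397 ≈ -1291.1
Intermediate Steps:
I(c, m) = -3*m + c*m (I(c, m) = c*m - 3*m = -3*m + c*m)
g(H, j) = 4*H (g(H, j) = (4 + j*(-3 + 3))*H = (4 + j*0)*H = (4 + 0)*H = 4*H)
((37/(-79) - 51/43) + 42)*g(-8, -8) = ((37/(-79) - 51/43) + 42)*(4*(-8)) = ((37*(-1/79) - 51*1/43) + 42)*(-32) = ((-37/79 - 51/43) + 42)*(-32) = (-5620/3397 + 42)*(-32) = (137054/3397)*(-32) = -4385728/3397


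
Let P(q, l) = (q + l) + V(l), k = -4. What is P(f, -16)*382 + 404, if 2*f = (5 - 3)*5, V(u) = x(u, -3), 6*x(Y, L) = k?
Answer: -12158/3 ≈ -4052.7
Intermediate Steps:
x(Y, L) = -⅔ (x(Y, L) = (⅙)*(-4) = -⅔)
V(u) = -⅔
f = 5 (f = ((5 - 3)*5)/2 = (2*5)/2 = (½)*10 = 5)
P(q, l) = -⅔ + l + q (P(q, l) = (q + l) - ⅔ = (l + q) - ⅔ = -⅔ + l + q)
P(f, -16)*382 + 404 = (-⅔ - 16 + 5)*382 + 404 = -35/3*382 + 404 = -13370/3 + 404 = -12158/3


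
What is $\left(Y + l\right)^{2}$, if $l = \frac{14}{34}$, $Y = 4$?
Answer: $\frac{5625}{289} \approx 19.464$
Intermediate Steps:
$l = \frac{7}{17}$ ($l = 14 \cdot \frac{1}{34} = \frac{7}{17} \approx 0.41176$)
$\left(Y + l\right)^{2} = \left(4 + \frac{7}{17}\right)^{2} = \left(\frac{75}{17}\right)^{2} = \frac{5625}{289}$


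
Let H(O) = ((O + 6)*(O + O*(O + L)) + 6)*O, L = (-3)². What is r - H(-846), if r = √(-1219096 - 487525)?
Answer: -502604398764 + 7*I*√34829 ≈ -5.026e+11 + 1306.4*I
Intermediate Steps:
L = 9
H(O) = O*(6 + (6 + O)*(O + O*(9 + O))) (H(O) = ((O + 6)*(O + O*(O + 9)) + 6)*O = ((6 + O)*(O + O*(9 + O)) + 6)*O = (6 + (6 + O)*(O + O*(9 + O)))*O = O*(6 + (6 + O)*(O + O*(9 + O))))
r = 7*I*√34829 (r = √(-1706621) = 7*I*√34829 ≈ 1306.4*I)
r - H(-846) = 7*I*√34829 - (-846)*(6 + (-846)³ + 16*(-846)² + 60*(-846)) = 7*I*√34829 - (-846)*(6 - 605495736 + 16*715716 - 50760) = 7*I*√34829 - (-846)*(6 - 605495736 + 11451456 - 50760) = 7*I*√34829 - (-846)*(-594095034) = 7*I*√34829 - 1*502604398764 = 7*I*√34829 - 502604398764 = -502604398764 + 7*I*√34829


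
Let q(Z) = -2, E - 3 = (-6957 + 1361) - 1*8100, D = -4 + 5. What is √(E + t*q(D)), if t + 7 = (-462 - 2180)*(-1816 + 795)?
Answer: I*√5408643 ≈ 2325.6*I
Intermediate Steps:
D = 1
E = -13693 (E = 3 + ((-6957 + 1361) - 1*8100) = 3 + (-5596 - 8100) = 3 - 13696 = -13693)
t = 2697475 (t = -7 + (-462 - 2180)*(-1816 + 795) = -7 - 2642*(-1021) = -7 + 2697482 = 2697475)
√(E + t*q(D)) = √(-13693 + 2697475*(-2)) = √(-13693 - 5394950) = √(-5408643) = I*√5408643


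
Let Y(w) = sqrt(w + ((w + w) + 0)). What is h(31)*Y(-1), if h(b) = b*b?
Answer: 961*I*sqrt(3) ≈ 1664.5*I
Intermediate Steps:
h(b) = b**2
Y(w) = sqrt(3)*sqrt(w) (Y(w) = sqrt(w + (2*w + 0)) = sqrt(w + 2*w) = sqrt(3*w) = sqrt(3)*sqrt(w))
h(31)*Y(-1) = 31**2*(sqrt(3)*sqrt(-1)) = 961*(sqrt(3)*I) = 961*(I*sqrt(3)) = 961*I*sqrt(3)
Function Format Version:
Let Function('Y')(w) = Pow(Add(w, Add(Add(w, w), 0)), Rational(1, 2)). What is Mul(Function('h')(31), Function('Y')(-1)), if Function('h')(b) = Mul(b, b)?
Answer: Mul(961, I, Pow(3, Rational(1, 2))) ≈ Mul(1664.5, I)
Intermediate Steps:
Function('h')(b) = Pow(b, 2)
Function('Y')(w) = Mul(Pow(3, Rational(1, 2)), Pow(w, Rational(1, 2))) (Function('Y')(w) = Pow(Add(w, Add(Mul(2, w), 0)), Rational(1, 2)) = Pow(Add(w, Mul(2, w)), Rational(1, 2)) = Pow(Mul(3, w), Rational(1, 2)) = Mul(Pow(3, Rational(1, 2)), Pow(w, Rational(1, 2))))
Mul(Function('h')(31), Function('Y')(-1)) = Mul(Pow(31, 2), Mul(Pow(3, Rational(1, 2)), Pow(-1, Rational(1, 2)))) = Mul(961, Mul(Pow(3, Rational(1, 2)), I)) = Mul(961, Mul(I, Pow(3, Rational(1, 2)))) = Mul(961, I, Pow(3, Rational(1, 2)))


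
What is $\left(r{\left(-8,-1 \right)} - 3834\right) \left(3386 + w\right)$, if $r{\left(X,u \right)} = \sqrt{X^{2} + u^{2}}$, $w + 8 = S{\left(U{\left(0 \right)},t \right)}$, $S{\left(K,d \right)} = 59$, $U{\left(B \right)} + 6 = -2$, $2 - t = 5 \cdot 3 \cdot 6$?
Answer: $-13177458 + 3437 \sqrt{65} \approx -1.315 \cdot 10^{7}$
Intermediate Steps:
$t = -88$ ($t = 2 - 5 \cdot 3 \cdot 6 = 2 - 15 \cdot 6 = 2 - 90 = -88$)
$U{\left(B \right)} = -8$ ($U{\left(B \right)} = -6 - 2 = -8$)
$w = 51$ ($w = -8 + 59 = 51$)
$\left(r{\left(-8,-1 \right)} - 3834\right) \left(3386 + w\right) = \left(\sqrt{\left(-8\right)^{2} + \left(-1\right)^{2}} - 3834\right) \left(3386 + 51\right) = \left(\sqrt{64 + 1} - 3834\right) 3437 = \left(\sqrt{65} - 3834\right) 3437 = \left(-3834 + \sqrt{65}\right) 3437 = -13177458 + 3437 \sqrt{65}$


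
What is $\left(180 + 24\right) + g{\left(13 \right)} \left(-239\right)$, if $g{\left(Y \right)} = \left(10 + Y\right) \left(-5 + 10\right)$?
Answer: $-27281$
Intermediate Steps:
$g{\left(Y \right)} = 50 + 5 Y$ ($g{\left(Y \right)} = \left(10 + Y\right) 5 = 50 + 5 Y$)
$\left(180 + 24\right) + g{\left(13 \right)} \left(-239\right) = \left(180 + 24\right) + \left(50 + 5 \cdot 13\right) \left(-239\right) = 204 + \left(50 + 65\right) \left(-239\right) = 204 + 115 \left(-239\right) = 204 - 27485 = -27281$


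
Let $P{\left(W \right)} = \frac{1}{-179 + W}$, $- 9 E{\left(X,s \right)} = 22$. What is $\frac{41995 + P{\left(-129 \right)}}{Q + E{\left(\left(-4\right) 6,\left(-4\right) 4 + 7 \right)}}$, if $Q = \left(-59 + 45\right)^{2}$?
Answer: $\frac{116410131}{536536} \approx 216.97$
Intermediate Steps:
$E{\left(X,s \right)} = - \frac{22}{9}$ ($E{\left(X,s \right)} = \left(- \frac{1}{9}\right) 22 = - \frac{22}{9}$)
$Q = 196$ ($Q = \left(-14\right)^{2} = 196$)
$\frac{41995 + P{\left(-129 \right)}}{Q + E{\left(\left(-4\right) 6,\left(-4\right) 4 + 7 \right)}} = \frac{41995 + \frac{1}{-179 - 129}}{196 - \frac{22}{9}} = \frac{41995 + \frac{1}{-308}}{\frac{1742}{9}} = \left(41995 - \frac{1}{308}\right) \frac{9}{1742} = \frac{12934459}{308} \cdot \frac{9}{1742} = \frac{116410131}{536536}$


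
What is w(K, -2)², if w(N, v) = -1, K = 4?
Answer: 1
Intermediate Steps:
w(K, -2)² = (-1)² = 1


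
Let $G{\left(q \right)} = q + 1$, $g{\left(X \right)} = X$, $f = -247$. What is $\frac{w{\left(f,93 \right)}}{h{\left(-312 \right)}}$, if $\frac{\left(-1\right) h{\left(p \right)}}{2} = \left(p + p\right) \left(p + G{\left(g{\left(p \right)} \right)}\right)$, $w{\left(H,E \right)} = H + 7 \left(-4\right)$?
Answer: $\frac{275}{777504} \approx 0.0003537$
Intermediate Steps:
$w{\left(H,E \right)} = -28 + H$ ($w{\left(H,E \right)} = H - 28 = -28 + H$)
$G{\left(q \right)} = 1 + q$
$h{\left(p \right)} = - 4 p \left(1 + 2 p\right)$ ($h{\left(p \right)} = - 2 \left(p + p\right) \left(p + \left(1 + p\right)\right) = - 2 \cdot 2 p \left(1 + 2 p\right) = - 4 p \left(1 + 2 p\right)$)
$\frac{w{\left(f,93 \right)}}{h{\left(-312 \right)}} = \frac{-28 - 247}{\left(-4\right) \left(-312\right) \left(1 + 2 \left(-312\right)\right)} = - \frac{275}{\left(-4\right) \left(-312\right) \left(1 - 624\right)} = - \frac{275}{\left(-4\right) \left(-312\right) \left(-623\right)} = - \frac{275}{-777504} = \left(-275\right) \left(- \frac{1}{777504}\right) = \frac{275}{777504}$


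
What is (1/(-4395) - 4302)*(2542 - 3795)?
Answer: 23690835623/4395 ≈ 5.3904e+6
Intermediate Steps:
(1/(-4395) - 4302)*(2542 - 3795) = (-1/4395 - 4302)*(-1253) = -18907291/4395*(-1253) = 23690835623/4395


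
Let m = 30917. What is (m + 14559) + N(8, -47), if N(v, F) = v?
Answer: 45484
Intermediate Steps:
(m + 14559) + N(8, -47) = (30917 + 14559) + 8 = 45476 + 8 = 45484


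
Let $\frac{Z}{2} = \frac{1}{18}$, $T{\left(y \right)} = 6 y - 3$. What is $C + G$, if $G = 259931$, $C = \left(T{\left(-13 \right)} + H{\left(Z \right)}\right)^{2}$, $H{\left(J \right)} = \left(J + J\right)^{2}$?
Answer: $\frac{1748401540}{6561} \approx 2.6648 \cdot 10^{5}$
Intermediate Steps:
$T{\left(y \right)} = -3 + 6 y$
$Z = \frac{1}{9}$ ($Z = \frac{2}{18} = 2 \cdot \frac{1}{18} = \frac{1}{9} \approx 0.11111$)
$H{\left(J \right)} = 4 J^{2}$ ($H{\left(J \right)} = \left(2 J\right)^{2} = 4 J^{2}$)
$C = \frac{42994249}{6561}$ ($C = \left(\left(-3 + 6 \left(-13\right)\right) + \frac{4}{81}\right)^{2} = \left(\left(-3 - 78\right) + 4 \cdot \frac{1}{81}\right)^{2} = \left(-81 + \frac{4}{81}\right)^{2} = \left(- \frac{6557}{81}\right)^{2} = \frac{42994249}{6561} \approx 6553.0$)
$C + G = \frac{42994249}{6561} + 259931 = \frac{1748401540}{6561}$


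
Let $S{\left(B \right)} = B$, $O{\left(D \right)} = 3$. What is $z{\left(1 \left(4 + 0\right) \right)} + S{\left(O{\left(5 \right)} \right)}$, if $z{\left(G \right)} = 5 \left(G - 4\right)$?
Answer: $3$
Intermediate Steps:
$z{\left(G \right)} = -20 + 5 G$ ($z{\left(G \right)} = 5 \left(-4 + G\right) = -20 + 5 G$)
$z{\left(1 \left(4 + 0\right) \right)} + S{\left(O{\left(5 \right)} \right)} = \left(-20 + 5 \cdot 1 \left(4 + 0\right)\right) + 3 = \left(-20 + 5 \cdot 1 \cdot 4\right) + 3 = \left(-20 + 5 \cdot 4\right) + 3 = \left(-20 + 20\right) + 3 = 0 + 3 = 3$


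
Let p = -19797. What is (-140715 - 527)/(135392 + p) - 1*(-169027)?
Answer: 19538534823/115595 ≈ 1.6903e+5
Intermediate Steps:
(-140715 - 527)/(135392 + p) - 1*(-169027) = (-140715 - 527)/(135392 - 19797) - 1*(-169027) = -141242/115595 + 169027 = 19538534823/115595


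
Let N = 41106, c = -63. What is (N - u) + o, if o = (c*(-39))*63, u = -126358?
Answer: 322255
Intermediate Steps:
o = 154791 (o = -63*(-39)*63 = 2457*63 = 154791)
(N - u) + o = (41106 - 1*(-126358)) + 154791 = (41106 + 126358) + 154791 = 167464 + 154791 = 322255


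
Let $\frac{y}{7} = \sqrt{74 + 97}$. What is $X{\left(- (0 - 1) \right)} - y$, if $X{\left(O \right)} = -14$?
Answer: $-14 - 21 \sqrt{19} \approx -105.54$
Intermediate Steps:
$y = 21 \sqrt{19}$ ($y = 7 \sqrt{74 + 97} = 7 \sqrt{171} = 7 \cdot 3 \sqrt{19} = 21 \sqrt{19} \approx 91.537$)
$X{\left(- (0 - 1) \right)} - y = -14 - 21 \sqrt{19}$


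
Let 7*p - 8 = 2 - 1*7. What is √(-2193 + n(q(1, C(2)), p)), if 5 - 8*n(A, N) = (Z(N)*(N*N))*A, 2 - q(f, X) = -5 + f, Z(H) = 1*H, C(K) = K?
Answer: I*√84224546/196 ≈ 46.823*I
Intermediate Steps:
p = 3/7 (p = 8/7 + (2 - 1*7)/7 = 8/7 + (2 - 7)/7 = 8/7 + (⅐)*(-5) = 8/7 - 5/7 = 3/7 ≈ 0.42857)
Z(H) = H
q(f, X) = 7 - f (q(f, X) = 2 - (-5 + f) = 2 + (5 - f) = 7 - f)
n(A, N) = 5/8 - A*N³/8 (n(A, N) = 5/8 - N*(N*N)*A/8 = 5/8 - N*N²*A/8 = 5/8 - N³*A/8 = 5/8 - A*N³/8)
√(-2193 + n(q(1, C(2)), p)) = √(-2193 + (5/8 - (7 - 1*1)*(3/7)³/8)) = √(-2193 + (5/8 - ⅛*(7 - 1)*27/343)) = √(-2193 + (5/8 - ⅛*6*27/343)) = √(-2193 + (5/8 - 81/1372)) = √(-2193 + 1553/2744) = √(-6016039/2744) = I*√84224546/196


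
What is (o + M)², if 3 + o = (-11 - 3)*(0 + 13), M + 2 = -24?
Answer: 44521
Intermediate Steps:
M = -26 (M = -2 - 24 = -26)
o = -185 (o = -3 + (-11 - 3)*(0 + 13) = -3 - 14*13 = -3 - 182 = -185)
(o + M)² = (-185 - 26)² = (-211)² = 44521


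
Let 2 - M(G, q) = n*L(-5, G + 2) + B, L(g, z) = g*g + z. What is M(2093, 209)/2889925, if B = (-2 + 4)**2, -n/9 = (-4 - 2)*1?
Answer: -114482/2889925 ≈ -0.039614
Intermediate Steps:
L(g, z) = z + g**2 (L(g, z) = g**2 + z = z + g**2)
n = 54 (n = -9*(-4 - 2) = -(-54) = -9*(-6) = 54)
B = 4 (B = 2**2 = 4)
M(G, q) = -1460 - 54*G (M(G, q) = 2 - (54*((G + 2) + (-5)**2) + 4) = 2 - (54*((2 + G) + 25) + 4) = 2 - (54*(27 + G) + 4) = 2 - ((1458 + 54*G) + 4) = 2 - (1462 + 54*G) = 2 + (-1462 - 54*G) = -1460 - 54*G)
M(2093, 209)/2889925 = (-1460 - 54*2093)/2889925 = (-1460 - 113022)*(1/2889925) = -114482*1/2889925 = -114482/2889925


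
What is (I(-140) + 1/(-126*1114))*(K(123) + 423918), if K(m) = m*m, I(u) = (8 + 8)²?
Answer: 250418352327/2228 ≈ 1.1240e+8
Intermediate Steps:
I(u) = 256 (I(u) = 16² = 256)
K(m) = m²
(I(-140) + 1/(-126*1114))*(K(123) + 423918) = (256 + 1/(-126*1114))*(123² + 423918) = (256 + 1/(-140364))*(15129 + 423918) = (256 - 1/140364)*439047 = (35933183/140364)*439047 = 250418352327/2228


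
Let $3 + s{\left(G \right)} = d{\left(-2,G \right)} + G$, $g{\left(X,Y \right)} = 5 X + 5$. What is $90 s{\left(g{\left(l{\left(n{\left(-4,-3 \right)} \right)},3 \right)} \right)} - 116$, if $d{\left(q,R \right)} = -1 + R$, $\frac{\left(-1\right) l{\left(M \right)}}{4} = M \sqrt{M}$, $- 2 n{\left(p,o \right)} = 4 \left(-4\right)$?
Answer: $424 - 57600 \sqrt{2} \approx -81035.0$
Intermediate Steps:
$n{\left(p,o \right)} = 8$ ($n{\left(p,o \right)} = - \frac{4 \left(-4\right)}{2} = \left(- \frac{1}{2}\right) \left(-16\right) = 8$)
$l{\left(M \right)} = - 4 M^{\frac{3}{2}}$ ($l{\left(M \right)} = - 4 M \sqrt{M} = - 4 M^{\frac{3}{2}}$)
$g{\left(X,Y \right)} = 5 + 5 X$
$s{\left(G \right)} = -4 + 2 G$ ($s{\left(G \right)} = -3 + \left(\left(-1 + G\right) + G\right) = -3 + \left(-1 + 2 G\right) = -4 + 2 G$)
$90 s{\left(g{\left(l{\left(n{\left(-4,-3 \right)} \right)},3 \right)} \right)} - 116 = 90 \left(-4 + 2 \left(5 + 5 \left(- 4 \cdot 8^{\frac{3}{2}}\right)\right)\right) - 116 = 90 \left(-4 + 2 \left(5 + 5 \left(- 4 \cdot 16 \sqrt{2}\right)\right)\right) - 116 = 90 \left(-4 + 2 \left(5 + 5 \left(- 64 \sqrt{2}\right)\right)\right) - 116 = 90 \left(-4 + 2 \left(5 - 320 \sqrt{2}\right)\right) - 116 = 90 \left(-4 + \left(10 - 640 \sqrt{2}\right)\right) - 116 = 90 \left(6 - 640 \sqrt{2}\right) - 116 = \left(540 - 57600 \sqrt{2}\right) - 116 = 424 - 57600 \sqrt{2}$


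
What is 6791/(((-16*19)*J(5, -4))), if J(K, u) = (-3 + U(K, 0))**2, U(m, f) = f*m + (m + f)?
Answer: -6791/1216 ≈ -5.5847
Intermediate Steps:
U(m, f) = f + m + f*m (U(m, f) = f*m + (f + m) = f + m + f*m)
J(K, u) = (-3 + K)**2 (J(K, u) = (-3 + (0 + K + 0*K))**2 = (-3 + (0 + K + 0))**2 = (-3 + K)**2)
6791/(((-16*19)*J(5, -4))) = 6791/(((-16*19)*(-3 + 5)**2)) = 6791/((-304*2**2)) = 6791/((-304*4)) = 6791/(-1216) = 6791*(-1/1216) = -6791/1216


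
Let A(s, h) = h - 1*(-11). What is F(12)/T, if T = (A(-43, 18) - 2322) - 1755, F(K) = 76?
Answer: -19/1012 ≈ -0.018775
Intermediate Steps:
A(s, h) = 11 + h (A(s, h) = h + 11 = 11 + h)
T = -4048 (T = ((11 + 18) - 2322) - 1755 = (29 - 2322) - 1755 = -2293 - 1755 = -4048)
F(12)/T = 76/(-4048) = 76*(-1/4048) = -19/1012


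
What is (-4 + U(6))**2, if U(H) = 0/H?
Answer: 16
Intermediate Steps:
U(H) = 0
(-4 + U(6))**2 = (-4 + 0)**2 = (-4)**2 = 16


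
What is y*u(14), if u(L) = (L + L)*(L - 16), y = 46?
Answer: -2576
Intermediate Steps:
u(L) = 2*L*(-16 + L) (u(L) = (2*L)*(-16 + L) = 2*L*(-16 + L))
y*u(14) = 46*(2*14*(-16 + 14)) = 46*(2*14*(-2)) = 46*(-56) = -2576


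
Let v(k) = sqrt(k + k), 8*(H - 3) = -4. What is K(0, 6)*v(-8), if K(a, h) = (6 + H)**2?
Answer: 289*I ≈ 289.0*I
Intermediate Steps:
H = 5/2 (H = 3 + (1/8)*(-4) = 3 - 1/2 = 5/2 ≈ 2.5000)
K(a, h) = 289/4 (K(a, h) = (6 + 5/2)**2 = (17/2)**2 = 289/4)
v(k) = sqrt(2)*sqrt(k) (v(k) = sqrt(2*k) = sqrt(2)*sqrt(k))
K(0, 6)*v(-8) = 289*(sqrt(2)*sqrt(-8))/4 = 289*(sqrt(2)*(2*I*sqrt(2)))/4 = 289*(4*I)/4 = 289*I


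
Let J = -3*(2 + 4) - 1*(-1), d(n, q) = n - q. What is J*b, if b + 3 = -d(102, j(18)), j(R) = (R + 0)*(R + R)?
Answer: -9231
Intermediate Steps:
j(R) = 2*R**2 (j(R) = R*(2*R) = 2*R**2)
J = -17 (J = -3*6 + 1 = -18 + 1 = -17)
b = 543 (b = -3 - (102 - 2*18**2) = -3 - (102 - 2*324) = -3 - (102 - 1*648) = -3 - (102 - 648) = -3 - 1*(-546) = -3 + 546 = 543)
J*b = -17*543 = -9231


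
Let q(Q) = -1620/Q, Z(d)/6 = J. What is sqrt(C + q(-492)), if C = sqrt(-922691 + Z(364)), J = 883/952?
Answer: sqrt(313524540 + 400078*I*sqrt(52264593773))/9758 ≈ 21.953 + 21.878*I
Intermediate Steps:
J = 883/952 (J = 883*(1/952) = 883/952 ≈ 0.92752)
Z(d) = 2649/476 (Z(d) = 6*(883/952) = 2649/476)
C = I*sqrt(52264593773)/238 (C = sqrt(-922691 + 2649/476) = sqrt(-439198267/476) = I*sqrt(52264593773)/238 ≈ 960.57*I)
sqrt(C + q(-492)) = sqrt(I*sqrt(52264593773)/238 - 1620/(-492)) = sqrt(I*sqrt(52264593773)/238 - 1620*(-1/492)) = sqrt(I*sqrt(52264593773)/238 + 135/41) = sqrt(135/41 + I*sqrt(52264593773)/238)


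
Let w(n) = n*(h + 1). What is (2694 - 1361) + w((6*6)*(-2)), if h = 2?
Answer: 1117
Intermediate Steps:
w(n) = 3*n (w(n) = n*(2 + 1) = n*3 = 3*n)
(2694 - 1361) + w((6*6)*(-2)) = (2694 - 1361) + 3*((6*6)*(-2)) = 1333 + 3*(36*(-2)) = 1333 + 3*(-72) = 1333 - 216 = 1117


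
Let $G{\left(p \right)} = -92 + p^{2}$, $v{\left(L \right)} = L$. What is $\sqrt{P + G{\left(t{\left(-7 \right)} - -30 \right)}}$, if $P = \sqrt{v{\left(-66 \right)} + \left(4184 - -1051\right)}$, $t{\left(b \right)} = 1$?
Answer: $\sqrt{869 + \sqrt{5169}} \approx 30.674$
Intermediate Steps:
$P = \sqrt{5169}$ ($P = \sqrt{-66 + \left(4184 - -1051\right)} = \sqrt{-66 + \left(4184 + 1051\right)} = \sqrt{-66 + 5235} = \sqrt{5169} \approx 71.896$)
$\sqrt{P + G{\left(t{\left(-7 \right)} - -30 \right)}} = \sqrt{\sqrt{5169} - \left(92 - \left(1 - -30\right)^{2}\right)} = \sqrt{\sqrt{5169} - \left(92 - \left(1 + 30\right)^{2}\right)} = \sqrt{\sqrt{5169} - \left(92 - 31^{2}\right)} = \sqrt{\sqrt{5169} + \left(-92 + 961\right)} = \sqrt{\sqrt{5169} + 869} = \sqrt{869 + \sqrt{5169}}$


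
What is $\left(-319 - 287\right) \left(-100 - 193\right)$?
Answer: $177558$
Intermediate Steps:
$\left(-319 - 287\right) \left(-100 - 193\right) = \left(-606\right) \left(-293\right) = 177558$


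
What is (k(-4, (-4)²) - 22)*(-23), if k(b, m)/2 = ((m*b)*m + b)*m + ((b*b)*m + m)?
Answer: 744602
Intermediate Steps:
k(b, m) = 2*m + 2*m*b² + 2*m*(b + b*m²) (k(b, m) = 2*(((m*b)*m + b)*m + ((b*b)*m + m)) = 2*(((b*m)*m + b)*m + (b²*m + m)) = 2*((b*m² + b)*m + (m*b² + m)) = 2*((b + b*m²)*m + (m + m*b²)) = 2*(m*(b + b*m²) + (m + m*b²)) = 2*(m + m*b² + m*(b + b*m²)) = 2*m + 2*m*b² + 2*m*(b + b*m²))
(k(-4, (-4)²) - 22)*(-23) = (2*(-4)²*(1 - 4 + (-4)² - 4*((-4)²)²) - 22)*(-23) = (2*16*(1 - 4 + 16 - 4*16²) - 22)*(-23) = (2*16*(1 - 4 + 16 - 4*256) - 22)*(-23) = (2*16*(1 - 4 + 16 - 1024) - 22)*(-23) = (2*16*(-1011) - 22)*(-23) = (-32352 - 22)*(-23) = -32374*(-23) = 744602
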